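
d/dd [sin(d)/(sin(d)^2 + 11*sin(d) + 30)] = (cos(d)^2 + 29)*cos(d)/((sin(d) + 5)^2*(sin(d) + 6)^2)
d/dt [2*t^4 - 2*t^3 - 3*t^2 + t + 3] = 8*t^3 - 6*t^2 - 6*t + 1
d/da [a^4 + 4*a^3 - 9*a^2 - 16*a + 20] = 4*a^3 + 12*a^2 - 18*a - 16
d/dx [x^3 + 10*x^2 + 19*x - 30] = 3*x^2 + 20*x + 19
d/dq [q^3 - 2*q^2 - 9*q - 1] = 3*q^2 - 4*q - 9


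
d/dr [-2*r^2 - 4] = -4*r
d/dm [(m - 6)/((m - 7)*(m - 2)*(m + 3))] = 2*(-m^3 + 12*m^2 - 36*m - 18)/(m^6 - 12*m^5 + 10*m^4 + 240*m^3 - 335*m^2 - 1092*m + 1764)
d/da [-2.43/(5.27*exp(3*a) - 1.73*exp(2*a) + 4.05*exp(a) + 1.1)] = (38.4183*exp(2*a) - 8.4078*exp(a) + 9.8415)*exp(a)/(5.27*exp(3*a) - 1.73*exp(2*a) + 4.05*exp(a) + 1.1)^2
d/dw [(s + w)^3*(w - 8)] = (s + w)^2*(s + 4*w - 24)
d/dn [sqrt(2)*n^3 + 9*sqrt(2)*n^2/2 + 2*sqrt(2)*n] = sqrt(2)*(3*n^2 + 9*n + 2)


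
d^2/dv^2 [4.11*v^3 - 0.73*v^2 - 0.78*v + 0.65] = 24.66*v - 1.46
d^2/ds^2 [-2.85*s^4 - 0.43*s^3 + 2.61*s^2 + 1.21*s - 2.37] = -34.2*s^2 - 2.58*s + 5.22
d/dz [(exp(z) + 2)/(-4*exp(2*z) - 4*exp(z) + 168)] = ((exp(z) + 2)*(2*exp(z) + 1) - exp(2*z) - exp(z) + 42)*exp(z)/(4*(exp(2*z) + exp(z) - 42)^2)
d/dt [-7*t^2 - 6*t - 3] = -14*t - 6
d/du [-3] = 0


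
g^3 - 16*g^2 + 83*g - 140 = (g - 7)*(g - 5)*(g - 4)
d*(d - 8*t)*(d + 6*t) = d^3 - 2*d^2*t - 48*d*t^2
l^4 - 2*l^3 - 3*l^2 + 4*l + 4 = (l - 2)^2*(l + 1)^2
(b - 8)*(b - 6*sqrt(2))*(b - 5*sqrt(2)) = b^3 - 11*sqrt(2)*b^2 - 8*b^2 + 60*b + 88*sqrt(2)*b - 480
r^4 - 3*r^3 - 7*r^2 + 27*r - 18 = (r - 3)*(r - 2)*(r - 1)*(r + 3)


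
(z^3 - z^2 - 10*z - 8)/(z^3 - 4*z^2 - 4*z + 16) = (z + 1)/(z - 2)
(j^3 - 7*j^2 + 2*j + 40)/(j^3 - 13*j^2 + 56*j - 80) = (j + 2)/(j - 4)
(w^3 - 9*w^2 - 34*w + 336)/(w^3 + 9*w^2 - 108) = (w^2 - 15*w + 56)/(w^2 + 3*w - 18)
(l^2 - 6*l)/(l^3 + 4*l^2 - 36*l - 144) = l/(l^2 + 10*l + 24)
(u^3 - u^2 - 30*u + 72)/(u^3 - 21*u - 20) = (-u^3 + u^2 + 30*u - 72)/(-u^3 + 21*u + 20)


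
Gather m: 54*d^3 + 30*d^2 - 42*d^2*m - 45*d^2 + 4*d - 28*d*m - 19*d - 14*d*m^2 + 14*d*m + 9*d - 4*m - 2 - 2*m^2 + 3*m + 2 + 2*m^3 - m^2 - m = 54*d^3 - 15*d^2 - 6*d + 2*m^3 + m^2*(-14*d - 3) + m*(-42*d^2 - 14*d - 2)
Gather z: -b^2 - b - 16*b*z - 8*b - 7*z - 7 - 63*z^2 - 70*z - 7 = -b^2 - 9*b - 63*z^2 + z*(-16*b - 77) - 14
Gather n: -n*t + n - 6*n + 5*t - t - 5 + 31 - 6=n*(-t - 5) + 4*t + 20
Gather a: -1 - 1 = -2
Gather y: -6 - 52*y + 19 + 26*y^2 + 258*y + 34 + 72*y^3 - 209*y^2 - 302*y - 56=72*y^3 - 183*y^2 - 96*y - 9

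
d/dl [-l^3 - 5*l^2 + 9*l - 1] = -3*l^2 - 10*l + 9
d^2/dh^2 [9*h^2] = 18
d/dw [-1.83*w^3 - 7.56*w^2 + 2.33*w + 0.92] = -5.49*w^2 - 15.12*w + 2.33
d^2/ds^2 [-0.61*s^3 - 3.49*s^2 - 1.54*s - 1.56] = -3.66*s - 6.98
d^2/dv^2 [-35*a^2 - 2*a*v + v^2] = 2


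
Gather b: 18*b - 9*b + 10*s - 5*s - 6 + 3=9*b + 5*s - 3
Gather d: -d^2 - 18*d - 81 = -d^2 - 18*d - 81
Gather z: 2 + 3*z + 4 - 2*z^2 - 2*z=-2*z^2 + z + 6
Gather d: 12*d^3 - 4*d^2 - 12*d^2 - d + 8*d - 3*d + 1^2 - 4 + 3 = 12*d^3 - 16*d^2 + 4*d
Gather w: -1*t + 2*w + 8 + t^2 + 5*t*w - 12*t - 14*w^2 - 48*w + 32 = t^2 - 13*t - 14*w^2 + w*(5*t - 46) + 40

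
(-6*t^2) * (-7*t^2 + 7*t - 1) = 42*t^4 - 42*t^3 + 6*t^2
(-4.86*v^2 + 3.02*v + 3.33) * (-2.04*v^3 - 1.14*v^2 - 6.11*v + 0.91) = 9.9144*v^5 - 0.6204*v^4 + 19.4586*v^3 - 26.671*v^2 - 17.5981*v + 3.0303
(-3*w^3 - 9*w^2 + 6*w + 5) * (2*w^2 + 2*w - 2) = -6*w^5 - 24*w^4 + 40*w^2 - 2*w - 10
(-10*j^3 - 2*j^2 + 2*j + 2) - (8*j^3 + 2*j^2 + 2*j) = -18*j^3 - 4*j^2 + 2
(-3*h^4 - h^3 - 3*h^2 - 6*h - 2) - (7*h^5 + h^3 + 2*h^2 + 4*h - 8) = -7*h^5 - 3*h^4 - 2*h^3 - 5*h^2 - 10*h + 6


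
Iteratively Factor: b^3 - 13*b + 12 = (b - 3)*(b^2 + 3*b - 4) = (b - 3)*(b - 1)*(b + 4)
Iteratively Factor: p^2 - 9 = (p - 3)*(p + 3)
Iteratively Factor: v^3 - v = (v - 1)*(v^2 + v) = (v - 1)*(v + 1)*(v)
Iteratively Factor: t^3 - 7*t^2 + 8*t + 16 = (t - 4)*(t^2 - 3*t - 4) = (t - 4)*(t + 1)*(t - 4)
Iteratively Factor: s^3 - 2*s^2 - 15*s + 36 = (s - 3)*(s^2 + s - 12) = (s - 3)^2*(s + 4)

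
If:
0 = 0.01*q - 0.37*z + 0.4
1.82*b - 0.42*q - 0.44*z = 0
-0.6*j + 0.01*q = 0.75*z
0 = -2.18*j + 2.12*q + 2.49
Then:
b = -0.34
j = -1.31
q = -2.52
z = 1.01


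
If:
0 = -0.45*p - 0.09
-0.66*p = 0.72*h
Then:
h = 0.18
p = -0.20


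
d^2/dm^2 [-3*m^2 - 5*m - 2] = -6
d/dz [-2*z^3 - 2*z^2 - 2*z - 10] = -6*z^2 - 4*z - 2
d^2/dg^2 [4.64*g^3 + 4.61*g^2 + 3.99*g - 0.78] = 27.84*g + 9.22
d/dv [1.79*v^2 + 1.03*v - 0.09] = 3.58*v + 1.03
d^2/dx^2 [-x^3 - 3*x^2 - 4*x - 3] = -6*x - 6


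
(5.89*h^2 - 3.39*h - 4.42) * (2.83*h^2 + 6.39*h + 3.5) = 16.6687*h^4 + 28.0434*h^3 - 13.5557*h^2 - 40.1088*h - 15.47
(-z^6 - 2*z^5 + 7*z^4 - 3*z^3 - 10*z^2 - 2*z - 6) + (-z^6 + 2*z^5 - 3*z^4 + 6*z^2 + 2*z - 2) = -2*z^6 + 4*z^4 - 3*z^3 - 4*z^2 - 8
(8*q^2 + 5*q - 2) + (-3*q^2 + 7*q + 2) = 5*q^2 + 12*q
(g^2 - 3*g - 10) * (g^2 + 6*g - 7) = g^4 + 3*g^3 - 35*g^2 - 39*g + 70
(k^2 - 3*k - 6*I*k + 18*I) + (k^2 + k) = 2*k^2 - 2*k - 6*I*k + 18*I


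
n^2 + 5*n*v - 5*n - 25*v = (n - 5)*(n + 5*v)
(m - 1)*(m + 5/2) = m^2 + 3*m/2 - 5/2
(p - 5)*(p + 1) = p^2 - 4*p - 5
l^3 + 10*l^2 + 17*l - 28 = (l - 1)*(l + 4)*(l + 7)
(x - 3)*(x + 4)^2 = x^3 + 5*x^2 - 8*x - 48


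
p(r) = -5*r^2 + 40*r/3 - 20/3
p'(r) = 40/3 - 10*r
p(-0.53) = -15.14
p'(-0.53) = 18.63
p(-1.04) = -25.94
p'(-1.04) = 23.73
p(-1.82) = -47.50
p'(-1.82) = 31.53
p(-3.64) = -121.45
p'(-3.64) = 49.73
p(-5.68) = -243.71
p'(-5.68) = 70.13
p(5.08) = -67.97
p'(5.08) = -37.47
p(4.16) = -37.73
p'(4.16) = -28.27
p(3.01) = -11.83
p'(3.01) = -16.77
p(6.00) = -106.67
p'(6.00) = -46.67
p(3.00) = -11.67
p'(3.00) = -16.67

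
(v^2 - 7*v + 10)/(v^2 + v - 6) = (v - 5)/(v + 3)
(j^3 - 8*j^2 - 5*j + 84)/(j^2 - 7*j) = j - 1 - 12/j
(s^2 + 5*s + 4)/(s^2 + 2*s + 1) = (s + 4)/(s + 1)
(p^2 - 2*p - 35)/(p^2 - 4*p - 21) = (p + 5)/(p + 3)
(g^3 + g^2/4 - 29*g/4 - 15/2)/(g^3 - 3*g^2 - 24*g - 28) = (4*g^2 - 7*g - 15)/(4*(g^2 - 5*g - 14))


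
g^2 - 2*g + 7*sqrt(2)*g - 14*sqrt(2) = (g - 2)*(g + 7*sqrt(2))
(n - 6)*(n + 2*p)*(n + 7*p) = n^3 + 9*n^2*p - 6*n^2 + 14*n*p^2 - 54*n*p - 84*p^2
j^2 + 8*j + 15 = (j + 3)*(j + 5)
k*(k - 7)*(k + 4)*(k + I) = k^4 - 3*k^3 + I*k^3 - 28*k^2 - 3*I*k^2 - 28*I*k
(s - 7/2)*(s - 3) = s^2 - 13*s/2 + 21/2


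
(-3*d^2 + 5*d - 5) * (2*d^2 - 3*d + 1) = -6*d^4 + 19*d^3 - 28*d^2 + 20*d - 5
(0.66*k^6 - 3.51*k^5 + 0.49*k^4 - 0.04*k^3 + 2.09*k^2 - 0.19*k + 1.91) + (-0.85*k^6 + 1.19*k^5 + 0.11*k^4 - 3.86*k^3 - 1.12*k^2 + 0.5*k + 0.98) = -0.19*k^6 - 2.32*k^5 + 0.6*k^4 - 3.9*k^3 + 0.97*k^2 + 0.31*k + 2.89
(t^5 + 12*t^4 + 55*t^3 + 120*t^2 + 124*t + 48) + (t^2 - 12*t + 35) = t^5 + 12*t^4 + 55*t^3 + 121*t^2 + 112*t + 83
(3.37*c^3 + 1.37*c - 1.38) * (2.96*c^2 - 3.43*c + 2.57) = 9.9752*c^5 - 11.5591*c^4 + 12.7161*c^3 - 8.7839*c^2 + 8.2543*c - 3.5466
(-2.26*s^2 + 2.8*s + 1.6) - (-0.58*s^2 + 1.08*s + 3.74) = -1.68*s^2 + 1.72*s - 2.14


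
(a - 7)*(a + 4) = a^2 - 3*a - 28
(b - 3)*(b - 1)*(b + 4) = b^3 - 13*b + 12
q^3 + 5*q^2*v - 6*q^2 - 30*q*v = q*(q - 6)*(q + 5*v)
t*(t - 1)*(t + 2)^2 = t^4 + 3*t^3 - 4*t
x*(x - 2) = x^2 - 2*x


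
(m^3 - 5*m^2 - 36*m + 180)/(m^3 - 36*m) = (m - 5)/m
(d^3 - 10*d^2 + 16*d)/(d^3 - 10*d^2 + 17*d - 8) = d*(d - 2)/(d^2 - 2*d + 1)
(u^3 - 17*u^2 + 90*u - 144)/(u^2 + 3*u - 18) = (u^2 - 14*u + 48)/(u + 6)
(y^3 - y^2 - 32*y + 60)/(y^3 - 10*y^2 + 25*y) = (y^2 + 4*y - 12)/(y*(y - 5))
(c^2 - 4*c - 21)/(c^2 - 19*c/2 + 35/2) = 2*(c + 3)/(2*c - 5)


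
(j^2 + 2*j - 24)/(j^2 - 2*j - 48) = (j - 4)/(j - 8)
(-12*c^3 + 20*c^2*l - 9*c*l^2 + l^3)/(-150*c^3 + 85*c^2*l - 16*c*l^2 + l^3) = (2*c^2 - 3*c*l + l^2)/(25*c^2 - 10*c*l + l^2)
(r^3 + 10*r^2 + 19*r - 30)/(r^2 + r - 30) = (r^2 + 4*r - 5)/(r - 5)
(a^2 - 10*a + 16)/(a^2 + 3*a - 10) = (a - 8)/(a + 5)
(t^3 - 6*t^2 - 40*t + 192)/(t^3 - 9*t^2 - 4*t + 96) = (t + 6)/(t + 3)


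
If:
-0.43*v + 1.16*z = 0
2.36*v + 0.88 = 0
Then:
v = -0.37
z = -0.14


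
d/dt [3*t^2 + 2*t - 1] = 6*t + 2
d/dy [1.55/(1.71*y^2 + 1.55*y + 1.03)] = (-5.301*y - 2.4025)/(1.71*y^2 + 1.55*y + 1.03)^2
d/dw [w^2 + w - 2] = 2*w + 1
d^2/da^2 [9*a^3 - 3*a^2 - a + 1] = 54*a - 6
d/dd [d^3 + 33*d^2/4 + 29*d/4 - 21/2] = 3*d^2 + 33*d/2 + 29/4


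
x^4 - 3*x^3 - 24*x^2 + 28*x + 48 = (x - 6)*(x - 2)*(x + 1)*(x + 4)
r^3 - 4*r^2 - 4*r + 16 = (r - 4)*(r - 2)*(r + 2)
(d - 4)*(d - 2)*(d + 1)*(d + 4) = d^4 - d^3 - 18*d^2 + 16*d + 32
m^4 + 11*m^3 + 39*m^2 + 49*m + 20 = (m + 1)^2*(m + 4)*(m + 5)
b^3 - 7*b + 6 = (b - 2)*(b - 1)*(b + 3)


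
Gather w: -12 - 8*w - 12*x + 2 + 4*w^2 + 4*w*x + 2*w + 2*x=4*w^2 + w*(4*x - 6) - 10*x - 10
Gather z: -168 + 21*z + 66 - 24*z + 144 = 42 - 3*z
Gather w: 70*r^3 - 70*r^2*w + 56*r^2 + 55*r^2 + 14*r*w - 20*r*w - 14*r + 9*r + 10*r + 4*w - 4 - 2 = 70*r^3 + 111*r^2 + 5*r + w*(-70*r^2 - 6*r + 4) - 6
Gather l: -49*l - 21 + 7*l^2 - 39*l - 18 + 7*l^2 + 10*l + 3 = 14*l^2 - 78*l - 36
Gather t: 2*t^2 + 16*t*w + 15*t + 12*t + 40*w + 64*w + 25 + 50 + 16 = 2*t^2 + t*(16*w + 27) + 104*w + 91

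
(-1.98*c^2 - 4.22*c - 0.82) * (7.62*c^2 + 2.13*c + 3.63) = -15.0876*c^4 - 36.3738*c^3 - 22.4244*c^2 - 17.0652*c - 2.9766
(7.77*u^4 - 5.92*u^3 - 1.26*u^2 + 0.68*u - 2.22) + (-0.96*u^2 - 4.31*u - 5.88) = 7.77*u^4 - 5.92*u^3 - 2.22*u^2 - 3.63*u - 8.1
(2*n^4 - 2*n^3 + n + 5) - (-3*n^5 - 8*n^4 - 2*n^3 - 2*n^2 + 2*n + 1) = 3*n^5 + 10*n^4 + 2*n^2 - n + 4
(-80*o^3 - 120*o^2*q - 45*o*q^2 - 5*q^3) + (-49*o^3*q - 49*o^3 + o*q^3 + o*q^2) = -49*o^3*q - 129*o^3 - 120*o^2*q + o*q^3 - 44*o*q^2 - 5*q^3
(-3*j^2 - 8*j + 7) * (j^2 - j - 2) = -3*j^4 - 5*j^3 + 21*j^2 + 9*j - 14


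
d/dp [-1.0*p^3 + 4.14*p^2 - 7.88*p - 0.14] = -3.0*p^2 + 8.28*p - 7.88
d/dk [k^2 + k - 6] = 2*k + 1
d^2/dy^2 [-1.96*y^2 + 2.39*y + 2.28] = -3.92000000000000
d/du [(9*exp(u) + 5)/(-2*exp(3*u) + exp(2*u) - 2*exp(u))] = (36*exp(3*u) + 21*exp(2*u) - 10*exp(u) + 10)*exp(-u)/(4*exp(4*u) - 4*exp(3*u) + 9*exp(2*u) - 4*exp(u) + 4)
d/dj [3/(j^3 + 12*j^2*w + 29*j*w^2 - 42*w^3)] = 3*(-3*j^2 - 24*j*w - 29*w^2)/(j^3 + 12*j^2*w + 29*j*w^2 - 42*w^3)^2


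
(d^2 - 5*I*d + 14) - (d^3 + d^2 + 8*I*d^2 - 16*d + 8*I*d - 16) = -d^3 - 8*I*d^2 + 16*d - 13*I*d + 30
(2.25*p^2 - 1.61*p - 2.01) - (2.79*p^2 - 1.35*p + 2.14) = -0.54*p^2 - 0.26*p - 4.15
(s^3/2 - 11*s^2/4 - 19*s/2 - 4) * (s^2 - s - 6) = s^5/2 - 13*s^4/4 - 39*s^3/4 + 22*s^2 + 61*s + 24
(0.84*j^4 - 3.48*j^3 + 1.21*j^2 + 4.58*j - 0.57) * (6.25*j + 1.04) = 5.25*j^5 - 20.8764*j^4 + 3.9433*j^3 + 29.8834*j^2 + 1.2007*j - 0.5928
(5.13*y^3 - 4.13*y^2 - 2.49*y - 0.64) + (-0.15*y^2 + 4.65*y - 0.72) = 5.13*y^3 - 4.28*y^2 + 2.16*y - 1.36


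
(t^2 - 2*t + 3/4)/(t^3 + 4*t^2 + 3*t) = (t^2 - 2*t + 3/4)/(t*(t^2 + 4*t + 3))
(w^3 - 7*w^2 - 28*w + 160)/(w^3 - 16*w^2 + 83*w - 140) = (w^2 - 3*w - 40)/(w^2 - 12*w + 35)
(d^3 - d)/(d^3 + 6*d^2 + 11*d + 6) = d*(d - 1)/(d^2 + 5*d + 6)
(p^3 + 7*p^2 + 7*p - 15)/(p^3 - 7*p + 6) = (p + 5)/(p - 2)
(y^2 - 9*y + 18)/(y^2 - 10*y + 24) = (y - 3)/(y - 4)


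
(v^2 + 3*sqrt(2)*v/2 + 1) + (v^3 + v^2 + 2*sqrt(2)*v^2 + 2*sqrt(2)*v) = v^3 + 2*v^2 + 2*sqrt(2)*v^2 + 7*sqrt(2)*v/2 + 1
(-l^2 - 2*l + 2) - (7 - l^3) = l^3 - l^2 - 2*l - 5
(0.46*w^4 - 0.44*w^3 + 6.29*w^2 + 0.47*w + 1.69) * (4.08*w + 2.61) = 1.8768*w^5 - 0.5946*w^4 + 24.5148*w^3 + 18.3345*w^2 + 8.1219*w + 4.4109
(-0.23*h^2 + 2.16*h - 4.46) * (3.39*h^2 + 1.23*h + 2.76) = -0.7797*h^4 + 7.0395*h^3 - 13.0974*h^2 + 0.4758*h - 12.3096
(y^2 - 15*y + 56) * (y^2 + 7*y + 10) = y^4 - 8*y^3 - 39*y^2 + 242*y + 560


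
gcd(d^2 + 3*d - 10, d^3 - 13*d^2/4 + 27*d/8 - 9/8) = 1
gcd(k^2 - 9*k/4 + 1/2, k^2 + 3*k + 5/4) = 1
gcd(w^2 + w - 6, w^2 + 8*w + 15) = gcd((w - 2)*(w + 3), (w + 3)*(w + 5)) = w + 3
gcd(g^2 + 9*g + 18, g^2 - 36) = g + 6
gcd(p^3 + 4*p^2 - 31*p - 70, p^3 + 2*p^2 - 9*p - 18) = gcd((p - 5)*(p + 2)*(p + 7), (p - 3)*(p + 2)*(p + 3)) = p + 2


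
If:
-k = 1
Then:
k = -1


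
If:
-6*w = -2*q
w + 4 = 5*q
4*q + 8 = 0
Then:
No Solution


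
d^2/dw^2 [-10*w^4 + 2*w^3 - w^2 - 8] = -120*w^2 + 12*w - 2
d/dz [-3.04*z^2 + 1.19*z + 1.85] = 1.19 - 6.08*z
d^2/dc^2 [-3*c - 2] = 0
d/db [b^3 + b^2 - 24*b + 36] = 3*b^2 + 2*b - 24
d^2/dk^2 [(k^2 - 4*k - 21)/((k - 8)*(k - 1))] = 2*(5*k^3 - 87*k^2 + 663*k - 1757)/(k^6 - 27*k^5 + 267*k^4 - 1161*k^3 + 2136*k^2 - 1728*k + 512)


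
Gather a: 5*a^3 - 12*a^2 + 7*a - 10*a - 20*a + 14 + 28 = 5*a^3 - 12*a^2 - 23*a + 42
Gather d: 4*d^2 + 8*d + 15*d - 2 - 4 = 4*d^2 + 23*d - 6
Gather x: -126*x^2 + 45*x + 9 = -126*x^2 + 45*x + 9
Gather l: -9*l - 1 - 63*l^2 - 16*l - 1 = -63*l^2 - 25*l - 2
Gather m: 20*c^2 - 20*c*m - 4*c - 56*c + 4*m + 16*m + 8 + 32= 20*c^2 - 60*c + m*(20 - 20*c) + 40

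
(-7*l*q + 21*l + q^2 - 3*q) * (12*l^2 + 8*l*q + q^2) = -84*l^3*q + 252*l^3 - 44*l^2*q^2 + 132*l^2*q + l*q^3 - 3*l*q^2 + q^4 - 3*q^3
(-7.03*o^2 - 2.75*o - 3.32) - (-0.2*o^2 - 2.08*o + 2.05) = -6.83*o^2 - 0.67*o - 5.37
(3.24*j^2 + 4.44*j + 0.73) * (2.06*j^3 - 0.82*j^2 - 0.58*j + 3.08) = 6.6744*j^5 + 6.4896*j^4 - 4.0162*j^3 + 6.8054*j^2 + 13.2518*j + 2.2484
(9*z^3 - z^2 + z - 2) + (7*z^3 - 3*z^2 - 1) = 16*z^3 - 4*z^2 + z - 3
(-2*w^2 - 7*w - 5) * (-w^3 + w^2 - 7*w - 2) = 2*w^5 + 5*w^4 + 12*w^3 + 48*w^2 + 49*w + 10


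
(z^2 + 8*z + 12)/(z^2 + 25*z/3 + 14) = 3*(z + 2)/(3*z + 7)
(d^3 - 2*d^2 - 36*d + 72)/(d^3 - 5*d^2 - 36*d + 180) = (d - 2)/(d - 5)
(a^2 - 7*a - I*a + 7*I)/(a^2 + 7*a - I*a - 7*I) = (a - 7)/(a + 7)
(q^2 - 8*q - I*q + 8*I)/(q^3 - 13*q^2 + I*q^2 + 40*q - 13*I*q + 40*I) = (q - I)/(q^2 + q*(-5 + I) - 5*I)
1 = 1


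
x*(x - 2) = x^2 - 2*x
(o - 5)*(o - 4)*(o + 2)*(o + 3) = o^4 - 4*o^3 - 19*o^2 + 46*o + 120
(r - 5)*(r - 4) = r^2 - 9*r + 20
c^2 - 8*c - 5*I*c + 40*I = (c - 8)*(c - 5*I)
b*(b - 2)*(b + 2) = b^3 - 4*b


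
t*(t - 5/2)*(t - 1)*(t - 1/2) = t^4 - 4*t^3 + 17*t^2/4 - 5*t/4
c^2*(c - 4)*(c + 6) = c^4 + 2*c^3 - 24*c^2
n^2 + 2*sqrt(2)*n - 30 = (n - 3*sqrt(2))*(n + 5*sqrt(2))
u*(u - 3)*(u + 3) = u^3 - 9*u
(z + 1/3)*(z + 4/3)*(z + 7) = z^3 + 26*z^2/3 + 109*z/9 + 28/9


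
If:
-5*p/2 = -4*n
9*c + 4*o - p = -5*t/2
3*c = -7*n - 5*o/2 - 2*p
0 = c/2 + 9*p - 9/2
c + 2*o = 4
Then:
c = -393/67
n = 415/804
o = 661/134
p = 166/201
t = 13622/1005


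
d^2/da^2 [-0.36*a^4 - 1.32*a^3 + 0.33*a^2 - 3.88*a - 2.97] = -4.32*a^2 - 7.92*a + 0.66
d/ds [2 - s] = -1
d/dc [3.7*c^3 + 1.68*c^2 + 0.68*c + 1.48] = 11.1*c^2 + 3.36*c + 0.68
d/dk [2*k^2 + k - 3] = 4*k + 1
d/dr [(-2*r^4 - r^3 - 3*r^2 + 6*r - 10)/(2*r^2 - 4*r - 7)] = (-8*r^5 + 22*r^4 + 64*r^3 + 21*r^2 + 82*r - 82)/(4*r^4 - 16*r^3 - 12*r^2 + 56*r + 49)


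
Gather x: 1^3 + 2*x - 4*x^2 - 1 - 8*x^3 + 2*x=-8*x^3 - 4*x^2 + 4*x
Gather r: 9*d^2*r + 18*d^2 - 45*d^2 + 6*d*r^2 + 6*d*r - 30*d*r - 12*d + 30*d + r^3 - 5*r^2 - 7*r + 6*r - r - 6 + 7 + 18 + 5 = -27*d^2 + 18*d + r^3 + r^2*(6*d - 5) + r*(9*d^2 - 24*d - 2) + 24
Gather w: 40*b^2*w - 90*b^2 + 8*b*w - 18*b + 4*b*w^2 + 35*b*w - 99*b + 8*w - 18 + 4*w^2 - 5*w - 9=-90*b^2 - 117*b + w^2*(4*b + 4) + w*(40*b^2 + 43*b + 3) - 27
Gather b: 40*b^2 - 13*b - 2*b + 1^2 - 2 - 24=40*b^2 - 15*b - 25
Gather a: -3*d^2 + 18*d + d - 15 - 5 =-3*d^2 + 19*d - 20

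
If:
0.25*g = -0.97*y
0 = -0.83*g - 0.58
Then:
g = -0.70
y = 0.18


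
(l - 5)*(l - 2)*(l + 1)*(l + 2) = l^4 - 4*l^3 - 9*l^2 + 16*l + 20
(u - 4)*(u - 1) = u^2 - 5*u + 4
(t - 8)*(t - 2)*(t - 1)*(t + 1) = t^4 - 10*t^3 + 15*t^2 + 10*t - 16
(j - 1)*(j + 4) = j^2 + 3*j - 4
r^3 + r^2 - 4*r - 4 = (r - 2)*(r + 1)*(r + 2)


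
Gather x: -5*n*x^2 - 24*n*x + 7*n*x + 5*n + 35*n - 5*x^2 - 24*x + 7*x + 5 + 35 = 40*n + x^2*(-5*n - 5) + x*(-17*n - 17) + 40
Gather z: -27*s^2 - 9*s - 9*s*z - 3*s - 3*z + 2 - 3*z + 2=-27*s^2 - 12*s + z*(-9*s - 6) + 4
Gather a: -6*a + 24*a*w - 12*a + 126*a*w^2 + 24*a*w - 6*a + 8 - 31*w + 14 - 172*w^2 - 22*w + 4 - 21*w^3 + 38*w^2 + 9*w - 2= a*(126*w^2 + 48*w - 24) - 21*w^3 - 134*w^2 - 44*w + 24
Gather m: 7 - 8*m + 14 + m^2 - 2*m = m^2 - 10*m + 21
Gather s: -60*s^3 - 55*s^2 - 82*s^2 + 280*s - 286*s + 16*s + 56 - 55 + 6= -60*s^3 - 137*s^2 + 10*s + 7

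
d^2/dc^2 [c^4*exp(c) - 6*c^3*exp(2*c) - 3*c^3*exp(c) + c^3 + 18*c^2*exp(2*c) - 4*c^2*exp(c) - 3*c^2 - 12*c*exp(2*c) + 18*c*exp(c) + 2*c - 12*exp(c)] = c^4*exp(c) - 24*c^3*exp(2*c) + 5*c^3*exp(c) - 10*c^2*exp(c) + 60*c*exp(2*c) - 16*c*exp(c) + 6*c - 12*exp(2*c) + 16*exp(c) - 6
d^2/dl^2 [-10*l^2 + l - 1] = -20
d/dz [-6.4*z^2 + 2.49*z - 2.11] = 2.49 - 12.8*z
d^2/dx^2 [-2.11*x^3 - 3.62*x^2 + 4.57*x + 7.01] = -12.66*x - 7.24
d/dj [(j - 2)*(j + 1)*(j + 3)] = 3*j^2 + 4*j - 5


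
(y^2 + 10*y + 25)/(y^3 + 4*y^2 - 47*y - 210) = (y + 5)/(y^2 - y - 42)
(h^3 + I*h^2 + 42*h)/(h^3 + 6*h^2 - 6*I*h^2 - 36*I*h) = (h + 7*I)/(h + 6)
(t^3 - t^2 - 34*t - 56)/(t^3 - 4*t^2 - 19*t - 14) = (t + 4)/(t + 1)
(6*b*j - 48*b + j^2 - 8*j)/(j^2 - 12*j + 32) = (6*b + j)/(j - 4)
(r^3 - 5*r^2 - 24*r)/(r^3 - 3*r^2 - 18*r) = (r - 8)/(r - 6)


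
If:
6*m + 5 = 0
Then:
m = -5/6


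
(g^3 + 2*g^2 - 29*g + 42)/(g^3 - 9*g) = (g^2 + 5*g - 14)/(g*(g + 3))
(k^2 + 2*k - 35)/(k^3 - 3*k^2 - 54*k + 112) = (k - 5)/(k^2 - 10*k + 16)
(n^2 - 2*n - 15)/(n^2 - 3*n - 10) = (n + 3)/(n + 2)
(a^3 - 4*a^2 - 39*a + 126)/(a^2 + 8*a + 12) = (a^2 - 10*a + 21)/(a + 2)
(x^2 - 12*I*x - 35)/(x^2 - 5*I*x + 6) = (x^2 - 12*I*x - 35)/(x^2 - 5*I*x + 6)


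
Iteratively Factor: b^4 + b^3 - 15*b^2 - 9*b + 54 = (b - 2)*(b^3 + 3*b^2 - 9*b - 27) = (b - 2)*(b + 3)*(b^2 - 9) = (b - 2)*(b + 3)^2*(b - 3)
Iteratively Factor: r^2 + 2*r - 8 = (r + 4)*(r - 2)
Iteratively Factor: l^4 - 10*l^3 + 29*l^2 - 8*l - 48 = (l + 1)*(l^3 - 11*l^2 + 40*l - 48) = (l - 3)*(l + 1)*(l^2 - 8*l + 16) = (l - 4)*(l - 3)*(l + 1)*(l - 4)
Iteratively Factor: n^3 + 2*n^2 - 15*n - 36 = (n - 4)*(n^2 + 6*n + 9) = (n - 4)*(n + 3)*(n + 3)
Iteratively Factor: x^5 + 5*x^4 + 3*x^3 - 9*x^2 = (x + 3)*(x^4 + 2*x^3 - 3*x^2) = x*(x + 3)*(x^3 + 2*x^2 - 3*x) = x*(x + 3)^2*(x^2 - x) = x^2*(x + 3)^2*(x - 1)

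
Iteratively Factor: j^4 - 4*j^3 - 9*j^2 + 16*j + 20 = (j + 2)*(j^3 - 6*j^2 + 3*j + 10) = (j + 1)*(j + 2)*(j^2 - 7*j + 10) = (j - 2)*(j + 1)*(j + 2)*(j - 5)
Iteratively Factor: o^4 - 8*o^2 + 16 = (o - 2)*(o^3 + 2*o^2 - 4*o - 8) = (o - 2)^2*(o^2 + 4*o + 4) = (o - 2)^2*(o + 2)*(o + 2)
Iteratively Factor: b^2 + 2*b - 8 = (b - 2)*(b + 4)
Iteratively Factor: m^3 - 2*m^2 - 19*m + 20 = (m - 1)*(m^2 - m - 20) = (m - 5)*(m - 1)*(m + 4)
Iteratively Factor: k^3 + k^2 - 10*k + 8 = (k - 1)*(k^2 + 2*k - 8) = (k - 1)*(k + 4)*(k - 2)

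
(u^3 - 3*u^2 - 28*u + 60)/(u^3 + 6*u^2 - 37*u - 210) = (u - 2)/(u + 7)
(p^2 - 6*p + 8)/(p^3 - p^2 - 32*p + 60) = (p - 4)/(p^2 + p - 30)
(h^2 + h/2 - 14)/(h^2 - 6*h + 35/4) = 2*(h + 4)/(2*h - 5)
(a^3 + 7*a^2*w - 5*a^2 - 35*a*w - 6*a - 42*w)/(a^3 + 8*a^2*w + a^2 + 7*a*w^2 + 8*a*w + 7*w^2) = (a - 6)/(a + w)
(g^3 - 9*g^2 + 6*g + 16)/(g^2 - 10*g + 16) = g + 1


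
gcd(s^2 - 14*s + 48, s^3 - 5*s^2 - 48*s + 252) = s - 6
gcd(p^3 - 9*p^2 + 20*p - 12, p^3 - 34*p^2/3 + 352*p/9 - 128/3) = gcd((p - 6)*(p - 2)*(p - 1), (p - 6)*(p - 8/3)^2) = p - 6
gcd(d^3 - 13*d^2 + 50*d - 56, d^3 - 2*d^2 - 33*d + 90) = 1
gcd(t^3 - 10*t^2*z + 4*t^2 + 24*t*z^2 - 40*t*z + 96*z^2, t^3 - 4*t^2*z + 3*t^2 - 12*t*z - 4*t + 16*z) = -t^2 + 4*t*z - 4*t + 16*z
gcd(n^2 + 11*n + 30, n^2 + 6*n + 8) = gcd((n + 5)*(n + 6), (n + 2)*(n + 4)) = 1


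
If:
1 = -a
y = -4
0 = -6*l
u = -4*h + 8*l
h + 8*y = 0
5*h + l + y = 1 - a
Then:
No Solution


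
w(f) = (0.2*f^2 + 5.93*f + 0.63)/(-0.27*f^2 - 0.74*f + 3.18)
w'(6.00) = 0.67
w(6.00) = -3.95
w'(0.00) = 1.91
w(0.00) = 0.20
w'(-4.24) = 18.02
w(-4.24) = -14.29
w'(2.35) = 12417.53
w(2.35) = -312.93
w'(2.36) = 6336.94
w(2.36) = -224.22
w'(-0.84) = 1.46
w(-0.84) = -1.17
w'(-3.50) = 5.19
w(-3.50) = -7.18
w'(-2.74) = 2.55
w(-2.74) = -4.44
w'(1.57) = 13.90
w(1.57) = 7.71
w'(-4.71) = 96.30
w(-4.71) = -33.84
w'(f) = (0.4*f + 5.93)/(-0.27*f^2 - 0.74*f + 3.18) + (0.54*f + 0.74)*(0.2*f^2 + 5.93*f + 0.63)/(-0.27*f^2 - 0.74*f + 3.18)^2 = (1.4531*f^2 + 1.6122*f + 19.3236)/(0.0729*f^4 + 0.3996*f^3 - 1.1696*f^2 - 4.7064*f + 10.1124)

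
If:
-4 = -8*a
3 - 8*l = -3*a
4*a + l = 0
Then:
No Solution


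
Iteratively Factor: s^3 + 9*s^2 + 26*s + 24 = (s + 4)*(s^2 + 5*s + 6) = (s + 3)*(s + 4)*(s + 2)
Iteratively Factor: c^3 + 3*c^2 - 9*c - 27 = (c + 3)*(c^2 - 9) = (c + 3)^2*(c - 3)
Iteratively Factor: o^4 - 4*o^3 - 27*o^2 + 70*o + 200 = (o - 5)*(o^3 + o^2 - 22*o - 40) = (o - 5)*(o + 4)*(o^2 - 3*o - 10) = (o - 5)^2*(o + 4)*(o + 2)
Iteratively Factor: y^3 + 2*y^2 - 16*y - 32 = (y + 4)*(y^2 - 2*y - 8) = (y - 4)*(y + 4)*(y + 2)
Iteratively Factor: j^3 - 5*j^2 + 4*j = (j)*(j^2 - 5*j + 4) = j*(j - 4)*(j - 1)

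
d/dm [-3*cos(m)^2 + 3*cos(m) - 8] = -3*sin(m) + 3*sin(2*m)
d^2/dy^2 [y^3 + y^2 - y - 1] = 6*y + 2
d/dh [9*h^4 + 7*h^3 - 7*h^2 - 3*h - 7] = 36*h^3 + 21*h^2 - 14*h - 3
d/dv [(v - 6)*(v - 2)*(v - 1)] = 3*v^2 - 18*v + 20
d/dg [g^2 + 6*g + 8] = 2*g + 6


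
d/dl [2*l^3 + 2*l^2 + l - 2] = 6*l^2 + 4*l + 1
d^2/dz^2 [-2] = 0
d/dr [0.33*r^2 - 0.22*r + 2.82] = 0.66*r - 0.22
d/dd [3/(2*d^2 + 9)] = -12*d/(2*d^2 + 9)^2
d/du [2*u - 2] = 2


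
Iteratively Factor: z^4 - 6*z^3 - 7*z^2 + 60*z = (z + 3)*(z^3 - 9*z^2 + 20*z) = z*(z + 3)*(z^2 - 9*z + 20) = z*(z - 4)*(z + 3)*(z - 5)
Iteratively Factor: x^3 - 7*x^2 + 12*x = (x)*(x^2 - 7*x + 12) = x*(x - 3)*(x - 4)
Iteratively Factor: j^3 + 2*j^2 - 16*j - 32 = (j + 2)*(j^2 - 16) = (j - 4)*(j + 2)*(j + 4)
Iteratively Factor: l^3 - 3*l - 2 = (l - 2)*(l^2 + 2*l + 1) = (l - 2)*(l + 1)*(l + 1)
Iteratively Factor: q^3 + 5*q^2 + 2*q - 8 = (q + 2)*(q^2 + 3*q - 4) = (q - 1)*(q + 2)*(q + 4)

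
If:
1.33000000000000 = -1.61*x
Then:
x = -0.83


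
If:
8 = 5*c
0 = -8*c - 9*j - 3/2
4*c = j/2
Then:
No Solution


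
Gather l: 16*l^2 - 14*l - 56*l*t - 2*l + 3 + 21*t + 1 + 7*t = 16*l^2 + l*(-56*t - 16) + 28*t + 4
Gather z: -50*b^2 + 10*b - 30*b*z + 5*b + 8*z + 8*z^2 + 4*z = -50*b^2 + 15*b + 8*z^2 + z*(12 - 30*b)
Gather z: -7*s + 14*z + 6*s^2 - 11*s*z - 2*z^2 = 6*s^2 - 7*s - 2*z^2 + z*(14 - 11*s)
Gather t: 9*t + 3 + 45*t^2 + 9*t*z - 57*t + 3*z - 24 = 45*t^2 + t*(9*z - 48) + 3*z - 21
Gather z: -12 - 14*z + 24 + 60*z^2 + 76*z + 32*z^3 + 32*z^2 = 32*z^3 + 92*z^2 + 62*z + 12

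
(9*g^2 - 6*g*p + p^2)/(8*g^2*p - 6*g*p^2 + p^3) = (9*g^2 - 6*g*p + p^2)/(p*(8*g^2 - 6*g*p + p^2))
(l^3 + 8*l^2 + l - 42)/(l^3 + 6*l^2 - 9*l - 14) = (l + 3)/(l + 1)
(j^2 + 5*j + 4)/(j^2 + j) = (j + 4)/j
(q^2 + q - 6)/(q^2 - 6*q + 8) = (q + 3)/(q - 4)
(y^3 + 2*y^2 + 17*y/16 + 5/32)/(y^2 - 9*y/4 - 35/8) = (8*y^2 + 6*y + 1)/(4*(2*y - 7))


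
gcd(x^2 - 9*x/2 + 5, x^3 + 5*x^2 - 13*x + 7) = 1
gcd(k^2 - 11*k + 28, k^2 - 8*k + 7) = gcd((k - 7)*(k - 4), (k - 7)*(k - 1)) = k - 7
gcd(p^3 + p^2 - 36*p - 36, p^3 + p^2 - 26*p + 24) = p + 6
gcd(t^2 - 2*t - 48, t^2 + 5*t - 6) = t + 6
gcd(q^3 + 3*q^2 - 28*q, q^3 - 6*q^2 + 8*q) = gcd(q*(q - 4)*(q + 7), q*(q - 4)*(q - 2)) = q^2 - 4*q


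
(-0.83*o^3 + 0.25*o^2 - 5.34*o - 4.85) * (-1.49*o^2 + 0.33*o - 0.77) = 1.2367*o^5 - 0.6464*o^4 + 8.6782*o^3 + 5.2718*o^2 + 2.5113*o + 3.7345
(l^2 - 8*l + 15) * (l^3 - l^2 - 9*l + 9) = l^5 - 9*l^4 + 14*l^3 + 66*l^2 - 207*l + 135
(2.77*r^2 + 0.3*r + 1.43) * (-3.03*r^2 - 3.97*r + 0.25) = -8.3931*r^4 - 11.9059*r^3 - 4.8314*r^2 - 5.6021*r + 0.3575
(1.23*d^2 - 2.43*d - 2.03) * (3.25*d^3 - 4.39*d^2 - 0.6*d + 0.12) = 3.9975*d^5 - 13.2972*d^4 + 3.3322*d^3 + 10.5173*d^2 + 0.9264*d - 0.2436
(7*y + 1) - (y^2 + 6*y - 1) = -y^2 + y + 2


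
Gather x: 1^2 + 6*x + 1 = 6*x + 2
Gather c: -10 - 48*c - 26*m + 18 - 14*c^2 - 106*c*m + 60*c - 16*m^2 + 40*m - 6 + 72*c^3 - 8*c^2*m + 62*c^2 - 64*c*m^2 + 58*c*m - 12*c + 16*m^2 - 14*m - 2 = 72*c^3 + c^2*(48 - 8*m) + c*(-64*m^2 - 48*m)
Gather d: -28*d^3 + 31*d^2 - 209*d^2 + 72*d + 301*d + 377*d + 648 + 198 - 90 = -28*d^3 - 178*d^2 + 750*d + 756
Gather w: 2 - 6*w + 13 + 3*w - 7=8 - 3*w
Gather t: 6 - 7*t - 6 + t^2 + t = t^2 - 6*t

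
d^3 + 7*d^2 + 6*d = d*(d + 1)*(d + 6)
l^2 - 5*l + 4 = (l - 4)*(l - 1)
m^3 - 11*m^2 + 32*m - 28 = (m - 7)*(m - 2)^2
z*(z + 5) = z^2 + 5*z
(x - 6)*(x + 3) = x^2 - 3*x - 18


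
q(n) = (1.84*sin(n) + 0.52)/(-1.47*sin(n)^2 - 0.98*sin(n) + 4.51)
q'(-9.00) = -0.36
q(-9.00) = -0.05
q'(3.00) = -0.48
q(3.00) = 0.18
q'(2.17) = -0.92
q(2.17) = 0.76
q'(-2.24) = -0.30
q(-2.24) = -0.21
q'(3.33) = -0.39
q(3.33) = 0.04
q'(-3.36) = -0.51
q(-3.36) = 0.22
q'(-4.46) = -0.67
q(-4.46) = 1.05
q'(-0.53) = 0.35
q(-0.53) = -0.09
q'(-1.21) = 0.20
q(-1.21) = -0.29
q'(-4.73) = 0.05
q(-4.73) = 1.15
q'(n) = (2.94*sin(n)*cos(n) + 0.98*cos(n))*(1.84*sin(n) + 0.52)/(-1.47*sin(n)^2 - 0.98*sin(n) + 4.51)^2 + 1.84*cos(n)/(-1.47*sin(n)^2 - 0.98*sin(n) + 4.51)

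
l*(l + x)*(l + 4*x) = l^3 + 5*l^2*x + 4*l*x^2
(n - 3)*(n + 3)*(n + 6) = n^3 + 6*n^2 - 9*n - 54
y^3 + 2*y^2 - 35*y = y*(y - 5)*(y + 7)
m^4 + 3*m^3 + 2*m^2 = m^2*(m + 1)*(m + 2)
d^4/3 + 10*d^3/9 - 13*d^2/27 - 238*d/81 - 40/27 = (d/3 + 1)*(d - 5/3)*(d + 2/3)*(d + 4/3)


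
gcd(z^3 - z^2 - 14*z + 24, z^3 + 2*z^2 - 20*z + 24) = z - 2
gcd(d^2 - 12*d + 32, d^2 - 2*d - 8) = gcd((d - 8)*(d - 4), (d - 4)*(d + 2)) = d - 4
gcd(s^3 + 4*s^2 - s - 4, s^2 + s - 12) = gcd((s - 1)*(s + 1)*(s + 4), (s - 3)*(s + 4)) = s + 4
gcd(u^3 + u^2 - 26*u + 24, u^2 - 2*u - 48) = u + 6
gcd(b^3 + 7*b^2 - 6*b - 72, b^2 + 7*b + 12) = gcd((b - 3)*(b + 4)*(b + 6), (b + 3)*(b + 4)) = b + 4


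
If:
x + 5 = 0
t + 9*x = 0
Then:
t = 45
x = -5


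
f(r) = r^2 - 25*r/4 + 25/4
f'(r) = 2*r - 25/4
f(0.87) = 1.57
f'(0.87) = -4.51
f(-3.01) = 34.12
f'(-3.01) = -12.27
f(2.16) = -2.58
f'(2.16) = -1.93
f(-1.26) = 15.71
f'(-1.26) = -8.77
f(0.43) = 3.75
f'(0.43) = -5.39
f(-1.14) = 14.67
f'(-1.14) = -8.53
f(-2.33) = 26.24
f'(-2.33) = -10.91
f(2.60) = -3.24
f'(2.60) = -1.05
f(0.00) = 6.25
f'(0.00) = -6.25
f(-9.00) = 143.50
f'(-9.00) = -24.25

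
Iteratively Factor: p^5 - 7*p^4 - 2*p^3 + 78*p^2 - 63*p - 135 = (p + 1)*(p^4 - 8*p^3 + 6*p^2 + 72*p - 135) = (p + 1)*(p + 3)*(p^3 - 11*p^2 + 39*p - 45) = (p - 3)*(p + 1)*(p + 3)*(p^2 - 8*p + 15) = (p - 5)*(p - 3)*(p + 1)*(p + 3)*(p - 3)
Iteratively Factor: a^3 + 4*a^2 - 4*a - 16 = (a + 4)*(a^2 - 4) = (a - 2)*(a + 4)*(a + 2)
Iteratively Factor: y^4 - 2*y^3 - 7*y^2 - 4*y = (y + 1)*(y^3 - 3*y^2 - 4*y) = (y - 4)*(y + 1)*(y^2 + y) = y*(y - 4)*(y + 1)*(y + 1)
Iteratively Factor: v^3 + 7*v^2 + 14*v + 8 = (v + 4)*(v^2 + 3*v + 2) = (v + 2)*(v + 4)*(v + 1)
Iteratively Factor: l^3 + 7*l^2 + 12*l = (l)*(l^2 + 7*l + 12) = l*(l + 4)*(l + 3)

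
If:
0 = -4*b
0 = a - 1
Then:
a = 1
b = 0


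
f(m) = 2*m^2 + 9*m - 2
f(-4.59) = -1.17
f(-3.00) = -11.00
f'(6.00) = 33.00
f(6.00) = 124.00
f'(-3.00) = -3.00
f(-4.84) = 1.29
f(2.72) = 37.28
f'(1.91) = 16.64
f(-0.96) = -8.80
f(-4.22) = -4.36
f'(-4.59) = -9.36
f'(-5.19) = -11.76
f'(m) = 4*m + 9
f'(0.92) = 12.68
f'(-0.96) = 5.16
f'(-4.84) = -10.36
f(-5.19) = 5.16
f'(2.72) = 19.88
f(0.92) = 7.97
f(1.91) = 22.49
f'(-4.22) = -7.88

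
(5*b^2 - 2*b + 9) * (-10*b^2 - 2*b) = -50*b^4 + 10*b^3 - 86*b^2 - 18*b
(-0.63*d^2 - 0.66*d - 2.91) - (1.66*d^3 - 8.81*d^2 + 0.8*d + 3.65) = -1.66*d^3 + 8.18*d^2 - 1.46*d - 6.56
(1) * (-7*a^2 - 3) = -7*a^2 - 3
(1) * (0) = 0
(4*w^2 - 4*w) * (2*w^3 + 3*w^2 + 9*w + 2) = 8*w^5 + 4*w^4 + 24*w^3 - 28*w^2 - 8*w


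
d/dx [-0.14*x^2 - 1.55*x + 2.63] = -0.28*x - 1.55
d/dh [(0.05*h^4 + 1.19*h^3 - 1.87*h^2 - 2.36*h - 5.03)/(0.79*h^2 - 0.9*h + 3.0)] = (0.079*h^5 + 0.8051*h^4 - 1.542*h^3 + 14.2574*h^2 - 3.2726*h - 11.607)/(0.6241*h^4 - 1.422*h^3 + 5.55*h^2 - 5.4*h + 9.0)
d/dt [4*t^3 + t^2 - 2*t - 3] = 12*t^2 + 2*t - 2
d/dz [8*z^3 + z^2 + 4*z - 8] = 24*z^2 + 2*z + 4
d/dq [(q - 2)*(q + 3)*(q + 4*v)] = 3*q^2 + 8*q*v + 2*q + 4*v - 6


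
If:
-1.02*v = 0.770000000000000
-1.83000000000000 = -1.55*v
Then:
No Solution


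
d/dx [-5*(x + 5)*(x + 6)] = -10*x - 55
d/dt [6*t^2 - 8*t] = 12*t - 8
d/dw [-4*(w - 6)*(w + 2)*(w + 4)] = 112 - 12*w^2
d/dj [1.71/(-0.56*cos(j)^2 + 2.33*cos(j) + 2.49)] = (3.9843 - 1.9152*cos(j))*sin(j)/(-0.56*cos(j)^2 + 2.33*cos(j) + 2.49)^2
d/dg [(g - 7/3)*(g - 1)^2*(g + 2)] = 4*g^3 - 7*g^2 - 6*g + 9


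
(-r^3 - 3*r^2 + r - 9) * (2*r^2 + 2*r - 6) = -2*r^5 - 8*r^4 + 2*r^3 + 2*r^2 - 24*r + 54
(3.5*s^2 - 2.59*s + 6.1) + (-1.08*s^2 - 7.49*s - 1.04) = 2.42*s^2 - 10.08*s + 5.06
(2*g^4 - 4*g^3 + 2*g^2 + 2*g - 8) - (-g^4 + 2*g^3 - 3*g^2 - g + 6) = 3*g^4 - 6*g^3 + 5*g^2 + 3*g - 14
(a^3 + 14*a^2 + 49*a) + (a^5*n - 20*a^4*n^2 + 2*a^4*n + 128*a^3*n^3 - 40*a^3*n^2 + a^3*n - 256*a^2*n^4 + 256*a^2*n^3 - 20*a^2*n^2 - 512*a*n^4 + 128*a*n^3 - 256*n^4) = a^5*n - 20*a^4*n^2 + 2*a^4*n + 128*a^3*n^3 - 40*a^3*n^2 + a^3*n + a^3 - 256*a^2*n^4 + 256*a^2*n^3 - 20*a^2*n^2 + 14*a^2 - 512*a*n^4 + 128*a*n^3 + 49*a - 256*n^4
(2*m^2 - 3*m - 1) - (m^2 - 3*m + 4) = m^2 - 5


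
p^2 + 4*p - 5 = (p - 1)*(p + 5)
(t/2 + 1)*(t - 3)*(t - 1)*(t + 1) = t^4/2 - t^3/2 - 7*t^2/2 + t/2 + 3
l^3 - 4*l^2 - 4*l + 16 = (l - 4)*(l - 2)*(l + 2)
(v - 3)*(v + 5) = v^2 + 2*v - 15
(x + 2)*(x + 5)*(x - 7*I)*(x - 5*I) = x^4 + 7*x^3 - 12*I*x^3 - 25*x^2 - 84*I*x^2 - 245*x - 120*I*x - 350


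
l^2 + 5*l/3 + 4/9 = (l + 1/3)*(l + 4/3)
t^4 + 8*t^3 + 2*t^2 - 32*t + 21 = (t - 1)^2*(t + 3)*(t + 7)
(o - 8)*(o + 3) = o^2 - 5*o - 24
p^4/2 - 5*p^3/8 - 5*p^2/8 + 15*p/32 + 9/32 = (p/2 + 1/4)*(p - 3/2)*(p - 1)*(p + 3/4)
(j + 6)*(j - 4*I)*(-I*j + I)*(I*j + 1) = j^4 + 5*j^3 - 5*I*j^3 - 10*j^2 - 25*I*j^2 - 20*j + 30*I*j + 24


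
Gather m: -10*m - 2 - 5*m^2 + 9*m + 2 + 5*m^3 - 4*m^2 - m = 5*m^3 - 9*m^2 - 2*m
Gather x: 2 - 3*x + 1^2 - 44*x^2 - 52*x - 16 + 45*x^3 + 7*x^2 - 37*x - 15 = 45*x^3 - 37*x^2 - 92*x - 28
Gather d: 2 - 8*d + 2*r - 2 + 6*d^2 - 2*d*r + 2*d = 6*d^2 + d*(-2*r - 6) + 2*r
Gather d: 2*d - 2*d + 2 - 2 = 0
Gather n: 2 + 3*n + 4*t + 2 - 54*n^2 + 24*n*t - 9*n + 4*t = -54*n^2 + n*(24*t - 6) + 8*t + 4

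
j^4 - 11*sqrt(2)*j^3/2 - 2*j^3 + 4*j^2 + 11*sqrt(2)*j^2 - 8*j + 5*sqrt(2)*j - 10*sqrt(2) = (j - 2)*(j - 5*sqrt(2))*(j - sqrt(2))*(j + sqrt(2)/2)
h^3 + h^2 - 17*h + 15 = (h - 3)*(h - 1)*(h + 5)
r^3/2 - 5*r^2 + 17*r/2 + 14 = (r/2 + 1/2)*(r - 7)*(r - 4)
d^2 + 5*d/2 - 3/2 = (d - 1/2)*(d + 3)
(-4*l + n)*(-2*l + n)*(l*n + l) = 8*l^3*n + 8*l^3 - 6*l^2*n^2 - 6*l^2*n + l*n^3 + l*n^2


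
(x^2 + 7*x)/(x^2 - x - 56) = x/(x - 8)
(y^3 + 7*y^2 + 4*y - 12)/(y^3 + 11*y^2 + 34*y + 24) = (y^2 + y - 2)/(y^2 + 5*y + 4)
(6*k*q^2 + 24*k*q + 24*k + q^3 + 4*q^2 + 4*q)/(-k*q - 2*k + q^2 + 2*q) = (6*k*q + 12*k + q^2 + 2*q)/(-k + q)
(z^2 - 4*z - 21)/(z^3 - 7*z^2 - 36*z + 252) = (z + 3)/(z^2 - 36)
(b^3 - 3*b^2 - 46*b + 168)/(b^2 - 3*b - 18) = (b^2 + 3*b - 28)/(b + 3)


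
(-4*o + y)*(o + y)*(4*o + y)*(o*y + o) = -16*o^4*y - 16*o^4 - 16*o^3*y^2 - 16*o^3*y + o^2*y^3 + o^2*y^2 + o*y^4 + o*y^3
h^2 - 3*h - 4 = (h - 4)*(h + 1)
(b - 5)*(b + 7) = b^2 + 2*b - 35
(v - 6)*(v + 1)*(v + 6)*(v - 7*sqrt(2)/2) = v^4 - 7*sqrt(2)*v^3/2 + v^3 - 36*v^2 - 7*sqrt(2)*v^2/2 - 36*v + 126*sqrt(2)*v + 126*sqrt(2)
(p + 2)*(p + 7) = p^2 + 9*p + 14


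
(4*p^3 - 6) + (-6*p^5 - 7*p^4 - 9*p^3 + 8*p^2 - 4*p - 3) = -6*p^5 - 7*p^4 - 5*p^3 + 8*p^2 - 4*p - 9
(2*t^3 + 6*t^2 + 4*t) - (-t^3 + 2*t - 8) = 3*t^3 + 6*t^2 + 2*t + 8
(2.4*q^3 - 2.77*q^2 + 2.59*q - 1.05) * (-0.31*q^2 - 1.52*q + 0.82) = -0.744*q^5 - 2.7893*q^4 + 5.3755*q^3 - 5.8827*q^2 + 3.7198*q - 0.861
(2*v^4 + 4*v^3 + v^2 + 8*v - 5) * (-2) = -4*v^4 - 8*v^3 - 2*v^2 - 16*v + 10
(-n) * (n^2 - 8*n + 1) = -n^3 + 8*n^2 - n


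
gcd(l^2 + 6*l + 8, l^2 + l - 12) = l + 4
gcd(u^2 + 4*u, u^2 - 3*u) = u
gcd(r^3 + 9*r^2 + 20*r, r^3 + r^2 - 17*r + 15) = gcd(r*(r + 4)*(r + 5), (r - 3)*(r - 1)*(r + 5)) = r + 5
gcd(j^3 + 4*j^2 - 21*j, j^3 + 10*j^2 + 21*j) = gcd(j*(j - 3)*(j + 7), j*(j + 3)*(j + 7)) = j^2 + 7*j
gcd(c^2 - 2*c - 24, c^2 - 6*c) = c - 6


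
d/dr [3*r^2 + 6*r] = 6*r + 6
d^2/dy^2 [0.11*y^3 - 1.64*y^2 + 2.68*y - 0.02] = 0.66*y - 3.28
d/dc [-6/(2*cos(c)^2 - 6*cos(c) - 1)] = 12*(3 - 2*cos(c))*sin(c)/(6*cos(c) - cos(2*c))^2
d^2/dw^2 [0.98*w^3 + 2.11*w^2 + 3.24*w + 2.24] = 5.88*w + 4.22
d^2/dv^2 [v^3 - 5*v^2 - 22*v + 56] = 6*v - 10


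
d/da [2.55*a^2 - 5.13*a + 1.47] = 5.1*a - 5.13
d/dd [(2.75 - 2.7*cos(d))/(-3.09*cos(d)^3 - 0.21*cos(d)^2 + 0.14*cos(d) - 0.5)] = (16.686*cos(d)^3 - 24.9255*cos(d)^2 - 1.155*cos(d) - 0.965)*sin(d)/(9.5481*cos(d)^6 + 1.2978*cos(d)^5 - 0.8211*cos(d)^4 + 3.0312*cos(d)^3 + 0.2296*cos(d)^2 - 0.14*cos(d) + 0.25)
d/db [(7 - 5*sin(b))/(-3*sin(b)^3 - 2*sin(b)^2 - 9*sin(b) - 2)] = (-30*sin(b)^3 + 53*sin(b)^2 + 28*sin(b) + 73)*cos(b)/(3*sin(b)^3 + 2*sin(b)^2 + 9*sin(b) + 2)^2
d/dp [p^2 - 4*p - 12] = 2*p - 4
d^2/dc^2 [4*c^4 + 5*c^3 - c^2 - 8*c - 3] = 48*c^2 + 30*c - 2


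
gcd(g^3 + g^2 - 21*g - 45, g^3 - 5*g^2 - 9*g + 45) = g^2 - 2*g - 15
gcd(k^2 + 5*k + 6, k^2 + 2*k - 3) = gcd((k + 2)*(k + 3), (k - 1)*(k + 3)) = k + 3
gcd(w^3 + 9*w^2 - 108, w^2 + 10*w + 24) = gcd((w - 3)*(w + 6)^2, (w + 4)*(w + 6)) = w + 6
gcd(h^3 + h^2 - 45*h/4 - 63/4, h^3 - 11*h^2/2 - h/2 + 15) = h + 3/2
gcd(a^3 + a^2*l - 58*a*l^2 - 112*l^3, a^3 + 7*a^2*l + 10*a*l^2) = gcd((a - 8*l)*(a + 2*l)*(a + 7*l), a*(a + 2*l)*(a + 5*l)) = a + 2*l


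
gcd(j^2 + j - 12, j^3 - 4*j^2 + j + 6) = j - 3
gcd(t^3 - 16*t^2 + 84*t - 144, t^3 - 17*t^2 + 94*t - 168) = t^2 - 10*t + 24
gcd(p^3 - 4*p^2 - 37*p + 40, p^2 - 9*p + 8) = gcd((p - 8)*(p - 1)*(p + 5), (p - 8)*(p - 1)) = p^2 - 9*p + 8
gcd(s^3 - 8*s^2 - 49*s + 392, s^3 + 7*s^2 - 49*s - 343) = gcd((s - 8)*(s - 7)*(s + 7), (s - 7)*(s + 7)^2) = s^2 - 49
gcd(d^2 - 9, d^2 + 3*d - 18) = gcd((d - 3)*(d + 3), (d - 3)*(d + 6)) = d - 3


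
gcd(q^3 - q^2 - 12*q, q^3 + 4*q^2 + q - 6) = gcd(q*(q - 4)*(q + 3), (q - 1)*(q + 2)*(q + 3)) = q + 3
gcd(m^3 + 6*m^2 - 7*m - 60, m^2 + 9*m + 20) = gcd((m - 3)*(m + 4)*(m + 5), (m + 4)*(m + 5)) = m^2 + 9*m + 20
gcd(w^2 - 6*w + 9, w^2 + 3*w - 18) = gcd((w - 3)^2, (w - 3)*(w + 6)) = w - 3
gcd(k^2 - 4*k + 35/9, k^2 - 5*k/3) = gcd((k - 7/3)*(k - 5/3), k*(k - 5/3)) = k - 5/3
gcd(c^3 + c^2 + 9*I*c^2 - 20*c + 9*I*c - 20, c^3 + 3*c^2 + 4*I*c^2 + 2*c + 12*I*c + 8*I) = c^2 + c*(1 + 4*I) + 4*I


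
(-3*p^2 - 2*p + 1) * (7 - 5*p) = 15*p^3 - 11*p^2 - 19*p + 7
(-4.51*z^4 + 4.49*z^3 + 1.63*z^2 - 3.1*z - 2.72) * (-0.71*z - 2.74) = 3.2021*z^5 + 9.1695*z^4 - 13.4599*z^3 - 2.2652*z^2 + 10.4252*z + 7.4528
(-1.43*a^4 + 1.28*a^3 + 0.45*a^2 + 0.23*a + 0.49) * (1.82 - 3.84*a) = 5.4912*a^5 - 7.5178*a^4 + 0.6016*a^3 - 0.0641999999999999*a^2 - 1.463*a + 0.8918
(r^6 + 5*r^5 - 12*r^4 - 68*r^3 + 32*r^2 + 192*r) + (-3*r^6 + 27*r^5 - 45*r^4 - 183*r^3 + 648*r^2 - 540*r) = -2*r^6 + 32*r^5 - 57*r^4 - 251*r^3 + 680*r^2 - 348*r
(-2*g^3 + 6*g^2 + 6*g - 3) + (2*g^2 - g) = -2*g^3 + 8*g^2 + 5*g - 3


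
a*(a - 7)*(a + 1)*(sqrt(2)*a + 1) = sqrt(2)*a^4 - 6*sqrt(2)*a^3 + a^3 - 7*sqrt(2)*a^2 - 6*a^2 - 7*a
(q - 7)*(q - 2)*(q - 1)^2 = q^4 - 11*q^3 + 33*q^2 - 37*q + 14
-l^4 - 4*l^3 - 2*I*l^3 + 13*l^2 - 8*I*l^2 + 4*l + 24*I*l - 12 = (l - 2)*(l + 6)*(-I*l + 1)^2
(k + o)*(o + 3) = k*o + 3*k + o^2 + 3*o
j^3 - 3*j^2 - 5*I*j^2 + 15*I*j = j*(j - 3)*(j - 5*I)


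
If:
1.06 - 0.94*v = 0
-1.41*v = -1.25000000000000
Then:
No Solution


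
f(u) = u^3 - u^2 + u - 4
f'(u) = 3*u^2 - 2*u + 1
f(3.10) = 19.28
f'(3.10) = 23.63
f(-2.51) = -28.62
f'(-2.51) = 24.92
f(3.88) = 43.24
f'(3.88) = 38.40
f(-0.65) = -5.35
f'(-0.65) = 3.57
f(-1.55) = -11.68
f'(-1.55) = 11.31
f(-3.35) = -56.17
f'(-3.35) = 41.37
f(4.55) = 74.04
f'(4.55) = 54.01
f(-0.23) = -4.30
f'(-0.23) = 1.62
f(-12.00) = -1888.00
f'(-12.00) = 457.00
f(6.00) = 182.00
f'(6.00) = 97.00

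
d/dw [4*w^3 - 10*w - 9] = 12*w^2 - 10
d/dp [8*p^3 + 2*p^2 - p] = 24*p^2 + 4*p - 1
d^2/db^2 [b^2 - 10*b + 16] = 2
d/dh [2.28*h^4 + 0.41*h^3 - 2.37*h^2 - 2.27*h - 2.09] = 9.12*h^3 + 1.23*h^2 - 4.74*h - 2.27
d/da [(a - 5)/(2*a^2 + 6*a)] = (-a^2 + 10*a + 15)/(2*a^2*(a^2 + 6*a + 9))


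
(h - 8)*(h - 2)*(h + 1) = h^3 - 9*h^2 + 6*h + 16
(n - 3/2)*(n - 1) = n^2 - 5*n/2 + 3/2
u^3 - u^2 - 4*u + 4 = (u - 2)*(u - 1)*(u + 2)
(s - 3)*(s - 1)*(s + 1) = s^3 - 3*s^2 - s + 3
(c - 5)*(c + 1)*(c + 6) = c^3 + 2*c^2 - 29*c - 30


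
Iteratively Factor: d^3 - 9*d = (d + 3)*(d^2 - 3*d) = (d - 3)*(d + 3)*(d)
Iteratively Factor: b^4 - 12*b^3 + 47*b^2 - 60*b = (b - 3)*(b^3 - 9*b^2 + 20*b) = b*(b - 3)*(b^2 - 9*b + 20) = b*(b - 5)*(b - 3)*(b - 4)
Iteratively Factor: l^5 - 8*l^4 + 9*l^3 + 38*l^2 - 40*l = (l + 2)*(l^4 - 10*l^3 + 29*l^2 - 20*l) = l*(l + 2)*(l^3 - 10*l^2 + 29*l - 20) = l*(l - 1)*(l + 2)*(l^2 - 9*l + 20) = l*(l - 5)*(l - 1)*(l + 2)*(l - 4)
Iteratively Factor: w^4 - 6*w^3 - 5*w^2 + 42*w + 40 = (w - 4)*(w^3 - 2*w^2 - 13*w - 10) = (w - 4)*(w + 1)*(w^2 - 3*w - 10) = (w - 4)*(w + 1)*(w + 2)*(w - 5)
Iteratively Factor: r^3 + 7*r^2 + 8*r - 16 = (r + 4)*(r^2 + 3*r - 4) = (r + 4)^2*(r - 1)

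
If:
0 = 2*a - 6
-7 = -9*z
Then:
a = 3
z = 7/9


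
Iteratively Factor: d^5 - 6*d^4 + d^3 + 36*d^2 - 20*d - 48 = (d - 2)*(d^4 - 4*d^3 - 7*d^2 + 22*d + 24) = (d - 2)*(d + 2)*(d^3 - 6*d^2 + 5*d + 12) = (d - 4)*(d - 2)*(d + 2)*(d^2 - 2*d - 3) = (d - 4)*(d - 2)*(d + 1)*(d + 2)*(d - 3)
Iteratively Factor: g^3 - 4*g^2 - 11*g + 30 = (g - 2)*(g^2 - 2*g - 15) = (g - 5)*(g - 2)*(g + 3)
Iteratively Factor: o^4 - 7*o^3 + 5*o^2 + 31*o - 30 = (o + 2)*(o^3 - 9*o^2 + 23*o - 15) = (o - 3)*(o + 2)*(o^2 - 6*o + 5) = (o - 5)*(o - 3)*(o + 2)*(o - 1)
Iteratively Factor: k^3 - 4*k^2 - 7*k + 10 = (k - 1)*(k^2 - 3*k - 10) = (k - 1)*(k + 2)*(k - 5)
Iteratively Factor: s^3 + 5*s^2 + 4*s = (s + 4)*(s^2 + s) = (s + 1)*(s + 4)*(s)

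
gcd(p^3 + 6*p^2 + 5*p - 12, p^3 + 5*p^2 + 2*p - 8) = p^2 + 3*p - 4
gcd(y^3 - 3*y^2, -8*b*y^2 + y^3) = y^2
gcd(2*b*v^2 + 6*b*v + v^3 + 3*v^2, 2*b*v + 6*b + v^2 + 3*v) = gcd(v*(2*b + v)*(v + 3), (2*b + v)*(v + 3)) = 2*b*v + 6*b + v^2 + 3*v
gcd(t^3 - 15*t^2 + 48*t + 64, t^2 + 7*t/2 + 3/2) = 1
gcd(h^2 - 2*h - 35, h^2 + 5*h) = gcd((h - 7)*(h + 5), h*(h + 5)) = h + 5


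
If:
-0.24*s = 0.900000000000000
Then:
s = -3.75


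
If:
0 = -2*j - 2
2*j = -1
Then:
No Solution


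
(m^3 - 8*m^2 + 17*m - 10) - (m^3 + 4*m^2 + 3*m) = -12*m^2 + 14*m - 10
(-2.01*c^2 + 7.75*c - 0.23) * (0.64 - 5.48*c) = 11.0148*c^3 - 43.7564*c^2 + 6.2204*c - 0.1472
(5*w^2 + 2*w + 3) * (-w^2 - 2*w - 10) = -5*w^4 - 12*w^3 - 57*w^2 - 26*w - 30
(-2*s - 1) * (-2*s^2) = 4*s^3 + 2*s^2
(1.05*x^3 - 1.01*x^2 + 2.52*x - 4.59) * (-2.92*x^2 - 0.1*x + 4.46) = -3.066*x^5 + 2.8442*x^4 - 2.5744*x^3 + 8.6462*x^2 + 11.6982*x - 20.4714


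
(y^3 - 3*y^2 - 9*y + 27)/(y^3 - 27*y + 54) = (y + 3)/(y + 6)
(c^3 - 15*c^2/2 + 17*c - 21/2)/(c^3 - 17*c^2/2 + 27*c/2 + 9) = (2*c^2 - 9*c + 7)/(2*c^2 - 11*c - 6)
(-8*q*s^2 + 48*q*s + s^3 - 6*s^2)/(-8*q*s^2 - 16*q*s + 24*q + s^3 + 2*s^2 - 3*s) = s*(s - 6)/(s^2 + 2*s - 3)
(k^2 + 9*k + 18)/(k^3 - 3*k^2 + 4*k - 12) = (k^2 + 9*k + 18)/(k^3 - 3*k^2 + 4*k - 12)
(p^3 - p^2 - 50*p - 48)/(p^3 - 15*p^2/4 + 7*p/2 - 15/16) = 16*(p^3 - p^2 - 50*p - 48)/(16*p^3 - 60*p^2 + 56*p - 15)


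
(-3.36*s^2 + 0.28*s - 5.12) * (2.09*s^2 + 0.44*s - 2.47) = -7.0224*s^4 - 0.8932*s^3 - 2.2784*s^2 - 2.9444*s + 12.6464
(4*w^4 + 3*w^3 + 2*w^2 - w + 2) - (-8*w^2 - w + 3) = 4*w^4 + 3*w^3 + 10*w^2 - 1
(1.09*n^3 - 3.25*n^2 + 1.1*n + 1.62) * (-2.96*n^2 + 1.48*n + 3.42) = -3.2264*n^5 + 11.2332*n^4 - 4.3382*n^3 - 14.2822*n^2 + 6.1596*n + 5.5404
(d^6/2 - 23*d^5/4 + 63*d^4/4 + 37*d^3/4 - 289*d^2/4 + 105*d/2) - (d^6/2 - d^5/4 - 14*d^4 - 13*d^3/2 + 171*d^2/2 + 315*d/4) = -11*d^5/2 + 119*d^4/4 + 63*d^3/4 - 631*d^2/4 - 105*d/4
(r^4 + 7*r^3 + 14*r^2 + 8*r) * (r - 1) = r^5 + 6*r^4 + 7*r^3 - 6*r^2 - 8*r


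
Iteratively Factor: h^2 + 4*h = (h)*(h + 4)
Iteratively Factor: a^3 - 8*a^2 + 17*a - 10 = (a - 2)*(a^2 - 6*a + 5) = (a - 2)*(a - 1)*(a - 5)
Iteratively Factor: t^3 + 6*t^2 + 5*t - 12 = (t - 1)*(t^2 + 7*t + 12) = (t - 1)*(t + 4)*(t + 3)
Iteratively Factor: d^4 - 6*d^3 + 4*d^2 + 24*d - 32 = (d - 2)*(d^3 - 4*d^2 - 4*d + 16) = (d - 4)*(d - 2)*(d^2 - 4) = (d - 4)*(d - 2)*(d + 2)*(d - 2)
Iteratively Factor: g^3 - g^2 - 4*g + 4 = (g - 1)*(g^2 - 4) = (g - 1)*(g + 2)*(g - 2)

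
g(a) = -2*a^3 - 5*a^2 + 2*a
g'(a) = -6*a^2 - 10*a + 2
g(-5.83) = 214.71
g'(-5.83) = -143.63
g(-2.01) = -7.98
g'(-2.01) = -2.14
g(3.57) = -147.58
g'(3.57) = -110.17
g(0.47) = -0.37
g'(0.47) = -4.03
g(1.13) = -7.01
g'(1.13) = -16.96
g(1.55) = -16.36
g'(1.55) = -27.92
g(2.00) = -32.00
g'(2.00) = -42.00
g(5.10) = -385.15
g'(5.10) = -205.06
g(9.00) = -1845.00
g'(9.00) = -574.00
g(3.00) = -93.00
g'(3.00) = -82.00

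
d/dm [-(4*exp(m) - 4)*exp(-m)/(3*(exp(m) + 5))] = 4*(exp(2*m) - 2*exp(m) - 5)*exp(-m)/(3*(exp(2*m) + 10*exp(m) + 25))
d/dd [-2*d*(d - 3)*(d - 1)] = -6*d^2 + 16*d - 6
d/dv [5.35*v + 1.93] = 5.35000000000000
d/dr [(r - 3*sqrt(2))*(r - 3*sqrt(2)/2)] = 2*r - 9*sqrt(2)/2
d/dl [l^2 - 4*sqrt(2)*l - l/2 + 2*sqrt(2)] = 2*l - 4*sqrt(2) - 1/2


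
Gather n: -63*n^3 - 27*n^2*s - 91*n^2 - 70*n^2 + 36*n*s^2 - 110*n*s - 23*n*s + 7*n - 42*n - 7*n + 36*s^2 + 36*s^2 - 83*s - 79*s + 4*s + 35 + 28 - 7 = -63*n^3 + n^2*(-27*s - 161) + n*(36*s^2 - 133*s - 42) + 72*s^2 - 158*s + 56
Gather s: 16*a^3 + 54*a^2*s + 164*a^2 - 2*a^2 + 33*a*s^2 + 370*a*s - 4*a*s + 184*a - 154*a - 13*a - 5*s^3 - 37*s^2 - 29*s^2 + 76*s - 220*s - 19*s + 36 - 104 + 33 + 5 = 16*a^3 + 162*a^2 + 17*a - 5*s^3 + s^2*(33*a - 66) + s*(54*a^2 + 366*a - 163) - 30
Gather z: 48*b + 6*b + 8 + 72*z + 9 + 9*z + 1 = 54*b + 81*z + 18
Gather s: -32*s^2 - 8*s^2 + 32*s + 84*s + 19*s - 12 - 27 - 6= -40*s^2 + 135*s - 45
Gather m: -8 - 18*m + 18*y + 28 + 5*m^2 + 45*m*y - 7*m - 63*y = 5*m^2 + m*(45*y - 25) - 45*y + 20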